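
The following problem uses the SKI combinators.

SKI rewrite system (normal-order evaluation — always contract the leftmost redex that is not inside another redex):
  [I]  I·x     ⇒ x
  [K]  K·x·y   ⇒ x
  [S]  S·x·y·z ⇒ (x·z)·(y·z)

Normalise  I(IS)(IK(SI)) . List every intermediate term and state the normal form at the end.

Answer: normal form = S(K(SI))  (in 3 steps)

Working:
  start: I(IS)(IK(SI))
  [1] IS(IK(SI))
  [2] S(IK(SI))
  [3] S(K(SI))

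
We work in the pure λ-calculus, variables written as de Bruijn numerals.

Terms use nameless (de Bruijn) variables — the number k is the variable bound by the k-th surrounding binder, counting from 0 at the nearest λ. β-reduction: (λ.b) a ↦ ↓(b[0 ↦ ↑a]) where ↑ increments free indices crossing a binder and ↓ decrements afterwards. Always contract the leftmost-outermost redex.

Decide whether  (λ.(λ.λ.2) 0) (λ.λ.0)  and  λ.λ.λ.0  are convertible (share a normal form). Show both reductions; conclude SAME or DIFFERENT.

Term A:
  start: (λ.(λ.λ.2) 0) (λ.λ.0)
  →1  (λ.λ.λ.λ.0) (λ.λ.0)
  →2  λ.λ.λ.0

Term B:
  start: λ.λ.λ.0

Answer: SAME — A ⇓ λ.λ.λ.0, B ⇓ λ.λ.λ.0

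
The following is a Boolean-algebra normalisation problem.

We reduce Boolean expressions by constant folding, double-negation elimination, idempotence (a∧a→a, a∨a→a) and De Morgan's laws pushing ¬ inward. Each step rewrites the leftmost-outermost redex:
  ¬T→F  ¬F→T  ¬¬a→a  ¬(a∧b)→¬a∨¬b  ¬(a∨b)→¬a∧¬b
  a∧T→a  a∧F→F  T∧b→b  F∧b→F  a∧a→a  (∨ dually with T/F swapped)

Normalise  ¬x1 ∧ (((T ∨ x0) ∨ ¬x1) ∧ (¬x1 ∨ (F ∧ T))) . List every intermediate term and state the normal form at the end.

  start: ¬x1 ∧ (((T ∨ x0) ∨ ¬x1) ∧ (¬x1 ∨ (F ∧ T)))
  step 1: ¬x1 ∧ ((T ∨ ¬x1) ∧ (¬x1 ∨ (F ∧ T)))
  step 2: ¬x1 ∧ (T ∧ (¬x1 ∨ (F ∧ T)))
  step 3: ¬x1 ∧ (¬x1 ∨ (F ∧ T))
  step 4: ¬x1 ∧ (¬x1 ∨ F)
  step 5: ¬x1 ∧ ¬x1
  step 6: ¬x1

Answer: normal form = ¬x1  (in 6 steps)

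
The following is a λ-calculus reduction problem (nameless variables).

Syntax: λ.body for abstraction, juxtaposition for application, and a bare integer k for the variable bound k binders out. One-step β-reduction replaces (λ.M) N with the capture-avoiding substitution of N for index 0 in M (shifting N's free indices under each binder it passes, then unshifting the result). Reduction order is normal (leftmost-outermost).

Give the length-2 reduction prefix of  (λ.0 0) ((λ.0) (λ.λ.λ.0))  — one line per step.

  start: (λ.0 0) ((λ.0) (λ.λ.λ.0))
  step 1: (λ.0) (λ.λ.λ.0) ((λ.0) (λ.λ.λ.0))
  step 2: (λ.λ.λ.0) ((λ.0) (λ.λ.λ.0))

Answer: after 2 steps: (λ.λ.λ.0) ((λ.0) (λ.λ.λ.0))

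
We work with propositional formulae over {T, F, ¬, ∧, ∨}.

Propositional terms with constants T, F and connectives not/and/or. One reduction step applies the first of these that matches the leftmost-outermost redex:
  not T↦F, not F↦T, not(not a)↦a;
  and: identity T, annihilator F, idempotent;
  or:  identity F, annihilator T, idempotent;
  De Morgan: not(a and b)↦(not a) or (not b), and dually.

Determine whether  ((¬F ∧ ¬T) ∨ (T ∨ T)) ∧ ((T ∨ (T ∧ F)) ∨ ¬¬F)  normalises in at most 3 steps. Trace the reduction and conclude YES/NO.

  start: ((¬F ∧ ¬T) ∨ (T ∨ T)) ∧ ((T ∨ (T ∧ F)) ∨ ¬¬F)
  step 1: ((T ∧ ¬T) ∨ (T ∨ T)) ∧ ((T ∨ (T ∧ F)) ∨ ¬¬F)
  step 2: (¬T ∨ (T ∨ T)) ∧ ((T ∨ (T ∧ F)) ∨ ¬¬F)
  step 3: (F ∨ (T ∨ T)) ∧ ((T ∨ (T ∧ F)) ∨ ¬¬F)

Answer: NO — after 3 steps the term is (F ∨ (T ∨ T)) ∧ ((T ∨ (T ∧ F)) ∨ ¬¬F), not yet normal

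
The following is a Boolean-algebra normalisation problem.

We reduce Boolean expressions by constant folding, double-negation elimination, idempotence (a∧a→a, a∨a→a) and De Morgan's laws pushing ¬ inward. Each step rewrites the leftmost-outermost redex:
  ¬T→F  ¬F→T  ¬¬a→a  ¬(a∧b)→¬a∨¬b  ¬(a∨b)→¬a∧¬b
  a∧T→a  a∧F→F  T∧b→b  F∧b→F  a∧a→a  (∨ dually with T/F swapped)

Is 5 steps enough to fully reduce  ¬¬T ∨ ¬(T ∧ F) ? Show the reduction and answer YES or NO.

Answer: YES — reaches normal form T in 2 ≤ 5 steps

Derivation:
  start: ¬¬T ∨ ¬(T ∧ F)
  →1  T ∨ ¬(T ∧ F)
  →2  T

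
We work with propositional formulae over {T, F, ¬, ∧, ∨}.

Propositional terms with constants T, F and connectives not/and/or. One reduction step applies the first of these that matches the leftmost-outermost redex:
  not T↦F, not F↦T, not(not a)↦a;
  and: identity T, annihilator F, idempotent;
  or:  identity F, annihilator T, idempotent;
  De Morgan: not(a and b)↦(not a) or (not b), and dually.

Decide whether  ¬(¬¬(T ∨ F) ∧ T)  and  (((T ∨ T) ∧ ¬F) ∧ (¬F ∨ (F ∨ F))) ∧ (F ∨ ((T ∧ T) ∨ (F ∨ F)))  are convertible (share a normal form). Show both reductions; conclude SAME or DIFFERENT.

Answer: DIFFERENT — A ⇓ F, B ⇓ T

Derivation:
Term A:
  start: ¬(¬¬(T ∨ F) ∧ T)
  step 1: ¬¬¬(T ∨ F) ∨ ¬T
  step 2: ¬(T ∨ F) ∨ ¬T
  step 3: (¬T ∧ ¬F) ∨ ¬T
  step 4: (F ∧ ¬F) ∨ ¬T
  step 5: F ∨ ¬T
  step 6: ¬T
  step 7: F

Term B:
  start: (((T ∨ T) ∧ ¬F) ∧ (¬F ∨ (F ∨ F))) ∧ (F ∨ ((T ∧ T) ∨ (F ∨ F)))
  step 1: ((T ∧ ¬F) ∧ (¬F ∨ (F ∨ F))) ∧ (F ∨ ((T ∧ T) ∨ (F ∨ F)))
  step 2: (¬F ∧ (¬F ∨ (F ∨ F))) ∧ (F ∨ ((T ∧ T) ∨ (F ∨ F)))
  step 3: (T ∧ (¬F ∨ (F ∨ F))) ∧ (F ∨ ((T ∧ T) ∨ (F ∨ F)))
  step 4: (¬F ∨ (F ∨ F)) ∧ (F ∨ ((T ∧ T) ∨ (F ∨ F)))
  step 5: (T ∨ (F ∨ F)) ∧ (F ∨ ((T ∧ T) ∨ (F ∨ F)))
  step 6: T ∧ (F ∨ ((T ∧ T) ∨ (F ∨ F)))
  step 7: F ∨ ((T ∧ T) ∨ (F ∨ F))
  step 8: (T ∧ T) ∨ (F ∨ F)
  step 9: T ∨ (F ∨ F)
  step 10: T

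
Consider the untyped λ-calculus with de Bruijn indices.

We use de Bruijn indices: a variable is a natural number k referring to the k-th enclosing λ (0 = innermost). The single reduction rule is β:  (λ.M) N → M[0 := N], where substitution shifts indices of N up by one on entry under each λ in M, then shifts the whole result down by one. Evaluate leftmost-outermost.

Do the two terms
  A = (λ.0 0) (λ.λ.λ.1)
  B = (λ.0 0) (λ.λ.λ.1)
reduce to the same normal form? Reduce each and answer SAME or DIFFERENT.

Term A:
  start: (λ.0 0) (λ.λ.λ.1)
  →1  (λ.λ.λ.1) (λ.λ.λ.1)
  →2  λ.λ.1

Term B:
  start: (λ.0 0) (λ.λ.λ.1)
  →1  (λ.λ.λ.1) (λ.λ.λ.1)
  →2  λ.λ.1

Answer: SAME — A ⇓ λ.λ.1, B ⇓ λ.λ.1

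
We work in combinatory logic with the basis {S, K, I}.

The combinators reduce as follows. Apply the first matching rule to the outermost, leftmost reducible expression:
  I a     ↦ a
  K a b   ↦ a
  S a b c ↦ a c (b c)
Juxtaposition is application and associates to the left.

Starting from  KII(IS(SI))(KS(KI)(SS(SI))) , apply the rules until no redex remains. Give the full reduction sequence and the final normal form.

Answer: normal form = S(SI)(S(SS(SI)))  (in 4 steps)

Reduction:
  start: KII(IS(SI))(KS(KI)(SS(SI)))
  step 1: I(IS(SI))(KS(KI)(SS(SI)))
  step 2: IS(SI)(KS(KI)(SS(SI)))
  step 3: S(SI)(KS(KI)(SS(SI)))
  step 4: S(SI)(S(SS(SI)))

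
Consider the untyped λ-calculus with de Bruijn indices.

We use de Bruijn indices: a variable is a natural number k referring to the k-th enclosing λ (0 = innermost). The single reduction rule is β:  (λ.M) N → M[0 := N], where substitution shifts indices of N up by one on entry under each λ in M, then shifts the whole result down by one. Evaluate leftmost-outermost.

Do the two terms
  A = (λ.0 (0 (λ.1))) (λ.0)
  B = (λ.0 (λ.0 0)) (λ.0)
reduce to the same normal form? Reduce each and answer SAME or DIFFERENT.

Term A:
  start: (λ.0 (0 (λ.1))) (λ.0)
  [1] (λ.0) ((λ.0) (λ.λ.0))
  [2] (λ.0) (λ.λ.0)
  [3] λ.λ.0

Term B:
  start: (λ.0 (λ.0 0)) (λ.0)
  [1] (λ.0) (λ.0 0)
  [2] λ.0 0

Answer: DIFFERENT — A ⇓ λ.λ.0, B ⇓ λ.0 0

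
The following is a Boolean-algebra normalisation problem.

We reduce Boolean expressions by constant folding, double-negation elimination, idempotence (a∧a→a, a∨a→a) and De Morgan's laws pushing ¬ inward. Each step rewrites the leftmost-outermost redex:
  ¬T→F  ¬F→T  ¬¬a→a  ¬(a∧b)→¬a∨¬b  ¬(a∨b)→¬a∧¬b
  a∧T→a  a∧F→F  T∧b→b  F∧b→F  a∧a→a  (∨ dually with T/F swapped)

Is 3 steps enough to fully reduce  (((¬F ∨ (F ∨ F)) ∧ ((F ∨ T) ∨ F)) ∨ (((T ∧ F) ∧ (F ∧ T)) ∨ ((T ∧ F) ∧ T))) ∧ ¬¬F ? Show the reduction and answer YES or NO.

  start: (((¬F ∨ (F ∨ F)) ∧ ((F ∨ T) ∨ F)) ∨ (((T ∧ F) ∧ (F ∧ T)) ∨ ((T ∧ F) ∧ T))) ∧ ¬¬F
  step 1: (((T ∨ (F ∨ F)) ∧ ((F ∨ T) ∨ F)) ∨ (((T ∧ F) ∧ (F ∧ T)) ∨ ((T ∧ F) ∧ T))) ∧ ¬¬F
  step 2: ((T ∧ ((F ∨ T) ∨ F)) ∨ (((T ∧ F) ∧ (F ∧ T)) ∨ ((T ∧ F) ∧ T))) ∧ ¬¬F
  step 3: (((F ∨ T) ∨ F) ∨ (((T ∧ F) ∧ (F ∧ T)) ∨ ((T ∧ F) ∧ T))) ∧ ¬¬F

Answer: NO — after 3 steps the term is (((F ∨ T) ∨ F) ∨ (((T ∧ F) ∧ (F ∧ T)) ∨ ((T ∧ F) ∧ T))) ∧ ¬¬F, not yet normal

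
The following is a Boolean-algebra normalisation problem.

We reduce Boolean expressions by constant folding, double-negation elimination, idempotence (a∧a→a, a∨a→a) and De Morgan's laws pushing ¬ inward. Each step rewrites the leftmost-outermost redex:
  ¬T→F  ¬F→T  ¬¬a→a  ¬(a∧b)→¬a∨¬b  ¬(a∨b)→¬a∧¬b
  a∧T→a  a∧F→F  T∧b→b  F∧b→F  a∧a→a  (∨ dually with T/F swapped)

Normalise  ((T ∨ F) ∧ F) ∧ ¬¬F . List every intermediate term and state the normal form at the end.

  start: ((T ∨ F) ∧ F) ∧ ¬¬F
  [1] F ∧ ¬¬F
  [2] F

Answer: normal form = F  (in 2 steps)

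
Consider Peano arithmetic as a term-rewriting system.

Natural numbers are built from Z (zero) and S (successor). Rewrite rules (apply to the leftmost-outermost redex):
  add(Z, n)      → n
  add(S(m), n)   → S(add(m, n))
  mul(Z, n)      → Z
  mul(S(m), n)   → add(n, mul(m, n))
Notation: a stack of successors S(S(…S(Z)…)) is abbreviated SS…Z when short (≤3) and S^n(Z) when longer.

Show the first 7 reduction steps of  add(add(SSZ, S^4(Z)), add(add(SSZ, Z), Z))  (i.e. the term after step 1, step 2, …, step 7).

  start: add(add(SSZ, S^4(Z)), add(add(SSZ, Z), Z))
  step 1: add(S(add(SZ, S^4(Z))), add(add(SSZ, Z), Z))
  step 2: S(add(add(SZ, S^4(Z)), add(add(SSZ, Z), Z)))
  step 3: S(add(S(add(Z, S^4(Z))), add(add(SSZ, Z), Z)))
  step 4: S(S(add(add(Z, S^4(Z)), add(add(SSZ, Z), Z))))
  step 5: S(S(add(S^4(Z), add(add(SSZ, Z), Z))))
  step 6: S(S(S(add(SSSZ, add(add(SSZ, Z), Z)))))
  step 7: S(S(S(S(add(SSZ, add(add(SSZ, Z), Z))))))

Answer: after 7 steps: S(S(S(S(add(SSZ, add(add(SSZ, Z), Z))))))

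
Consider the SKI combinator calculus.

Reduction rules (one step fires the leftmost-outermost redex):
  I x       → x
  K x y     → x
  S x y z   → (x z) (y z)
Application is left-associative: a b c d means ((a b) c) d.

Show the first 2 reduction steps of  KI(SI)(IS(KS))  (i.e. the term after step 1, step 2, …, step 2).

  start: KI(SI)(IS(KS))
  [1] I(IS(KS))
  [2] IS(KS)

Answer: after 2 steps: IS(KS)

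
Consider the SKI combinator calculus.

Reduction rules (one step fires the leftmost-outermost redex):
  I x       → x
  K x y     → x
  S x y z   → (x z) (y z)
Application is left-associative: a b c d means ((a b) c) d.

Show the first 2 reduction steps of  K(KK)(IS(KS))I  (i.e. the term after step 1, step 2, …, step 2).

Answer: after 2 steps: K

Working:
  start: K(KK)(IS(KS))I
  step 1: KKI
  step 2: K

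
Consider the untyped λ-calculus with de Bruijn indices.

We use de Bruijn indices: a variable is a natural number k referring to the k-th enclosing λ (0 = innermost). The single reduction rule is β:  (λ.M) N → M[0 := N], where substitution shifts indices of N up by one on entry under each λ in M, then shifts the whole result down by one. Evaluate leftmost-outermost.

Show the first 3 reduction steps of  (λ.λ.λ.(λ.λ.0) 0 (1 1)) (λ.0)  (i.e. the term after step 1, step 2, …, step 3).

  start: (λ.λ.λ.(λ.λ.0) 0 (1 1)) (λ.0)
  step 1: λ.λ.(λ.λ.0) 0 (1 1)
  step 2: λ.λ.(λ.0) (1 1)
  step 3: λ.λ.1 1

Answer: after 3 steps: λ.λ.1 1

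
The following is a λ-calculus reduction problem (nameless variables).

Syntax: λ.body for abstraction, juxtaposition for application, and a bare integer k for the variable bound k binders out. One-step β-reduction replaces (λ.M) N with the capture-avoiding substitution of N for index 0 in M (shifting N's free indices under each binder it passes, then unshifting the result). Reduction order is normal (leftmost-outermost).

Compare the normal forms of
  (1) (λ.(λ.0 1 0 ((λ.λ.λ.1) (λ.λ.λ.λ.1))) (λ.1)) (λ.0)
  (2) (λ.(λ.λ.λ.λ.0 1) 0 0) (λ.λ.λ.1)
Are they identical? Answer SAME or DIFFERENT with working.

Answer: DIFFERENT — A ⇓ λ.0, B ⇓ λ.λ.0 1

Working:
Term A:
  start: (λ.(λ.0 1 0 ((λ.λ.λ.1) (λ.λ.λ.λ.1))) (λ.1)) (λ.0)
  step 1: (λ.0 (λ.0) 0 ((λ.λ.λ.1) (λ.λ.λ.λ.1))) (λ.λ.0)
  step 2: (λ.λ.0) (λ.0) (λ.λ.0) ((λ.λ.λ.1) (λ.λ.λ.λ.1))
  step 3: (λ.0) (λ.λ.0) ((λ.λ.λ.1) (λ.λ.λ.λ.1))
  step 4: (λ.λ.0) ((λ.λ.λ.1) (λ.λ.λ.λ.1))
  step 5: λ.0

Term B:
  start: (λ.(λ.λ.λ.λ.0 1) 0 0) (λ.λ.λ.1)
  step 1: (λ.λ.λ.λ.0 1) (λ.λ.λ.1) (λ.λ.λ.1)
  step 2: (λ.λ.λ.0 1) (λ.λ.λ.1)
  step 3: λ.λ.0 1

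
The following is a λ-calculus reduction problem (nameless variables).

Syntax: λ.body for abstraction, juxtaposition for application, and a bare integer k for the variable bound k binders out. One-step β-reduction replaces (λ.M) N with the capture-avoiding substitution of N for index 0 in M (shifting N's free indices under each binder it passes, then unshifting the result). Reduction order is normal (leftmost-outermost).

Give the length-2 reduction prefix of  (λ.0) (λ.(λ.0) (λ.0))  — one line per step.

  start: (λ.0) (λ.(λ.0) (λ.0))
  step 1: λ.(λ.0) (λ.0)
  step 2: λ.λ.0

Answer: after 2 steps: λ.λ.0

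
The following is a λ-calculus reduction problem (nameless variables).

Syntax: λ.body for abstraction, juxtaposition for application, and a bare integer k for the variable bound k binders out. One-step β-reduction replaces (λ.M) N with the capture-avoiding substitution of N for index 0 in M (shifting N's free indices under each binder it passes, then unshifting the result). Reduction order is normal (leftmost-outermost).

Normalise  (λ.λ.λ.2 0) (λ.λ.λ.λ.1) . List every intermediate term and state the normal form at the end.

  start: (λ.λ.λ.2 0) (λ.λ.λ.λ.1)
  →1  λ.λ.(λ.λ.λ.λ.1) 0
  →2  λ.λ.λ.λ.λ.1

Answer: normal form = λ.λ.λ.λ.λ.1  (in 2 steps)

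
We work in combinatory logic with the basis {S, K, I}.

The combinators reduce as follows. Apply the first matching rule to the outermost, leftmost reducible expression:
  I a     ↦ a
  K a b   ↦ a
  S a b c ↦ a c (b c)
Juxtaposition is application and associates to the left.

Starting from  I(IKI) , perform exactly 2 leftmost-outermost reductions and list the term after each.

  start: I(IKI)
  →1  IKI
  →2  KI

Answer: after 2 steps: KI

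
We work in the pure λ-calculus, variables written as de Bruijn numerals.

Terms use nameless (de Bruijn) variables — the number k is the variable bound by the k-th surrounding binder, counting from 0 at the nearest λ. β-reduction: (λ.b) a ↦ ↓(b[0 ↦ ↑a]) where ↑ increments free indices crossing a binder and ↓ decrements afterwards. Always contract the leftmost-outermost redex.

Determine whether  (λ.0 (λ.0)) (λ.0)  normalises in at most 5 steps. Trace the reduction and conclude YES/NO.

Answer: YES — reaches normal form λ.0 in 2 ≤ 5 steps

Reduction:
  start: (λ.0 (λ.0)) (λ.0)
  →1  (λ.0) (λ.0)
  →2  λ.0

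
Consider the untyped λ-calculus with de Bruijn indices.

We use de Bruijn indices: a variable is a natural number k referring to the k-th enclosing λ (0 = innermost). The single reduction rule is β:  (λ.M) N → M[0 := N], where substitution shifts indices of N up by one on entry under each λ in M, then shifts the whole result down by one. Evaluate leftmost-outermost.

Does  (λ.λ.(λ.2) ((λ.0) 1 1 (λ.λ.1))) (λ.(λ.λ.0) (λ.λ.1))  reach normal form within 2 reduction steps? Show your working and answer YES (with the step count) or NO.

Answer: NO — after 2 steps the term is λ.λ.(λ.λ.0) (λ.λ.1), not yet normal

Reduction:
  start: (λ.λ.(λ.2) ((λ.0) 1 1 (λ.λ.1))) (λ.(λ.λ.0) (λ.λ.1))
  →1  λ.(λ.λ.(λ.λ.0) (λ.λ.1)) ((λ.0) (λ.(λ.λ.0) (λ.λ.1)) (λ.(λ.λ.0) (λ.λ.1)) (λ.λ.1))
  →2  λ.λ.(λ.λ.0) (λ.λ.1)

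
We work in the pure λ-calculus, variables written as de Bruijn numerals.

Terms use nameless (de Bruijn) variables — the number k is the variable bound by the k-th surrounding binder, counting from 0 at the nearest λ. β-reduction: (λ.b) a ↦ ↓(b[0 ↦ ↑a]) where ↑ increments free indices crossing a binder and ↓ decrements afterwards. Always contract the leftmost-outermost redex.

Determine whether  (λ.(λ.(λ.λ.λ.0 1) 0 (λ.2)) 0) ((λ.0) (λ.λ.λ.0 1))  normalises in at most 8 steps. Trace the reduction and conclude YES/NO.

  start: (λ.(λ.(λ.λ.λ.0 1) 0 (λ.2)) 0) ((λ.0) (λ.λ.λ.0 1))
  step 1: (λ.(λ.λ.λ.0 1) 0 (λ.(λ.0) (λ.λ.λ.0 1))) ((λ.0) (λ.λ.λ.0 1))
  step 2: (λ.λ.λ.0 1) ((λ.0) (λ.λ.λ.0 1)) (λ.(λ.0) (λ.λ.λ.0 1))
  step 3: (λ.λ.0 1) (λ.(λ.0) (λ.λ.λ.0 1))
  step 4: λ.0 (λ.(λ.0) (λ.λ.λ.0 1))
  step 5: λ.0 (λ.λ.λ.λ.0 1)

Answer: YES — reaches normal form λ.0 (λ.λ.λ.λ.0 1) in 5 ≤ 8 steps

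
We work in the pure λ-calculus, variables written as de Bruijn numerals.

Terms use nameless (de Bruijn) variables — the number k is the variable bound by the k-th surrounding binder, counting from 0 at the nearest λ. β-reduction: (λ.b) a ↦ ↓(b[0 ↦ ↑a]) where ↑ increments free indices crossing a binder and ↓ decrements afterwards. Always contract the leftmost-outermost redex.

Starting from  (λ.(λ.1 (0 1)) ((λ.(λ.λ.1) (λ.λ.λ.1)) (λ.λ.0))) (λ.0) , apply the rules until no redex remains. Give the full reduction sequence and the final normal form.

Answer: normal form = λ.λ.λ.1  (in 6 steps)

Derivation:
  start: (λ.(λ.1 (0 1)) ((λ.(λ.λ.1) (λ.λ.λ.1)) (λ.λ.0))) (λ.0)
  [1] (λ.(λ.0) (0 (λ.0))) ((λ.(λ.λ.1) (λ.λ.λ.1)) (λ.λ.0))
  [2] (λ.0) ((λ.(λ.λ.1) (λ.λ.λ.1)) (λ.λ.0) (λ.0))
  [3] (λ.(λ.λ.1) (λ.λ.λ.1)) (λ.λ.0) (λ.0)
  [4] (λ.λ.1) (λ.λ.λ.1) (λ.0)
  [5] (λ.λ.λ.λ.1) (λ.0)
  [6] λ.λ.λ.1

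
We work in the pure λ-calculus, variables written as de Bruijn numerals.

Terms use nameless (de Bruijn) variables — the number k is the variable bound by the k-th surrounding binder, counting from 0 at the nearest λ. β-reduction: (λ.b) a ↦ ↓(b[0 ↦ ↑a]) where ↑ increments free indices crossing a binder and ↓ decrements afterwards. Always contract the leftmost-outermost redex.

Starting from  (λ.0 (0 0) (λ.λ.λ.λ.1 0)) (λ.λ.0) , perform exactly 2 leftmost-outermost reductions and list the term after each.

Answer: after 2 steps: (λ.0) (λ.λ.λ.λ.1 0)

Reduction:
  start: (λ.0 (0 0) (λ.λ.λ.λ.1 0)) (λ.λ.0)
  →1  (λ.λ.0) ((λ.λ.0) (λ.λ.0)) (λ.λ.λ.λ.1 0)
  →2  (λ.0) (λ.λ.λ.λ.1 0)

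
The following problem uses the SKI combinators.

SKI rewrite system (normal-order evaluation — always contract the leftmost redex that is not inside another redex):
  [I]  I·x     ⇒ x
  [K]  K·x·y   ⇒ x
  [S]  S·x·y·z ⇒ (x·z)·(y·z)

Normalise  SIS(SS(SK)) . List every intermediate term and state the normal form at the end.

  start: SIS(SS(SK))
  →1  I(SS(SK))(S(SS(SK)))
  →2  SS(SK)(S(SS(SK)))
  →3  S(S(SS(SK)))(SK(S(SS(SK))))

Answer: normal form = S(S(SS(SK)))(SK(S(SS(SK))))  (in 3 steps)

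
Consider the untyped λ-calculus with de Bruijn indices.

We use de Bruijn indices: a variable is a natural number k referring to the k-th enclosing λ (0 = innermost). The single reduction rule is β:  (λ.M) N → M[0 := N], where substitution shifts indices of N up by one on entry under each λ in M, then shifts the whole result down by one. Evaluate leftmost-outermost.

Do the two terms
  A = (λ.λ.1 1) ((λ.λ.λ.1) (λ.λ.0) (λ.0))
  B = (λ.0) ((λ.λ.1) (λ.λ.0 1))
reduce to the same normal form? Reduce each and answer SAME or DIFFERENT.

Term A:
  start: (λ.λ.1 1) ((λ.λ.λ.1) (λ.λ.0) (λ.0))
  step 1: λ.(λ.λ.λ.1) (λ.λ.0) (λ.0) ((λ.λ.λ.1) (λ.λ.0) (λ.0))
  step 2: λ.(λ.λ.1) (λ.0) ((λ.λ.λ.1) (λ.λ.0) (λ.0))
  step 3: λ.(λ.λ.0) ((λ.λ.λ.1) (λ.λ.0) (λ.0))
  step 4: λ.λ.0

Term B:
  start: (λ.0) ((λ.λ.1) (λ.λ.0 1))
  step 1: (λ.λ.1) (λ.λ.0 1)
  step 2: λ.λ.λ.0 1

Answer: DIFFERENT — A ⇓ λ.λ.0, B ⇓ λ.λ.λ.0 1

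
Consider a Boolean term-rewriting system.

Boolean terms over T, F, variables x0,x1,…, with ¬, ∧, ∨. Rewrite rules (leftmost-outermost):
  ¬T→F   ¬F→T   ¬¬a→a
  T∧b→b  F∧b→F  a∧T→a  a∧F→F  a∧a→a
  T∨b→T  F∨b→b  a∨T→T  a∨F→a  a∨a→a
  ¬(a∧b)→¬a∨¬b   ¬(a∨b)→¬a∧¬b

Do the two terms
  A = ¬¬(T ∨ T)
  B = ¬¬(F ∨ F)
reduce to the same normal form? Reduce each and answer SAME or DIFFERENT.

Answer: DIFFERENT — A ⇓ T, B ⇓ F

Derivation:
Term A:
  start: ¬¬(T ∨ T)
  [1] T ∨ T
  [2] T

Term B:
  start: ¬¬(F ∨ F)
  [1] F ∨ F
  [2] F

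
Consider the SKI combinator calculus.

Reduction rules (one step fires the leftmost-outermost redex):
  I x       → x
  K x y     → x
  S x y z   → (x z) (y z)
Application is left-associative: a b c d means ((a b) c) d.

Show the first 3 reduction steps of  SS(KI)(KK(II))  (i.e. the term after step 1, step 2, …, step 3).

Answer: after 3 steps: SKI

Reduction:
  start: SS(KI)(KK(II))
  step 1: S(KK(II))(KI(KK(II)))
  step 2: SK(KI(KK(II)))
  step 3: SKI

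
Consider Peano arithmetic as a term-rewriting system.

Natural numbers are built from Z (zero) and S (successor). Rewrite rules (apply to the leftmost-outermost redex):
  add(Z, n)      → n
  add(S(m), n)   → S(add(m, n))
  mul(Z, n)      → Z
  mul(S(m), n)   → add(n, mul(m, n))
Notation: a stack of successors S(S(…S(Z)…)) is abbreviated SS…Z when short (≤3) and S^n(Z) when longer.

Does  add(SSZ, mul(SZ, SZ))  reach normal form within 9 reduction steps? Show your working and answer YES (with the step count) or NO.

Answer: YES — reaches normal form SSSZ in 7 ≤ 9 steps

Working:
  start: add(SSZ, mul(SZ, SZ))
  [1] S(add(SZ, mul(SZ, SZ)))
  [2] S(S(add(Z, mul(SZ, SZ))))
  [3] S(S(mul(SZ, SZ)))
  [4] S(S(add(SZ, mul(Z, SZ))))
  [5] S(S(S(add(Z, mul(Z, SZ)))))
  [6] S(S(S(mul(Z, SZ))))
  [7] SSSZ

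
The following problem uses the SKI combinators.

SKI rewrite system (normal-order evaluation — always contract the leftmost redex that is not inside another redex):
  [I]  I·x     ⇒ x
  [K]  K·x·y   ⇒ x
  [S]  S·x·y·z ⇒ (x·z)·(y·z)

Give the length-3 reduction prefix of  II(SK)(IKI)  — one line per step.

  start: II(SK)(IKI)
  →1  I(SK)(IKI)
  →2  SK(IKI)
  →3  SK(KI)

Answer: after 3 steps: SK(KI)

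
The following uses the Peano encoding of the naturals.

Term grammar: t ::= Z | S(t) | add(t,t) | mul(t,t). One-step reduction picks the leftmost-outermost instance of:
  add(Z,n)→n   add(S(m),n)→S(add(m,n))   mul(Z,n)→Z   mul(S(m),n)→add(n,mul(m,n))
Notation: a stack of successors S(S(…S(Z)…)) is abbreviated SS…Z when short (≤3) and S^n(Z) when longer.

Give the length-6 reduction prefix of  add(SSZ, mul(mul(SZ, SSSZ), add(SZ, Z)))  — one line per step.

  start: add(SSZ, mul(mul(SZ, SSSZ), add(SZ, Z)))
  [1] S(add(SZ, mul(mul(SZ, SSSZ), add(SZ, Z))))
  [2] S(S(add(Z, mul(mul(SZ, SSSZ), add(SZ, Z)))))
  [3] S(S(mul(mul(SZ, SSSZ), add(SZ, Z))))
  [4] S(S(mul(add(SSSZ, mul(Z, SSSZ)), add(SZ, Z))))
  [5] S(S(mul(S(add(SSZ, mul(Z, SSSZ))), add(SZ, Z))))
  [6] S(S(add(add(SZ, Z), mul(add(SSZ, mul(Z, SSSZ)), add(SZ, Z)))))

Answer: after 6 steps: S(S(add(add(SZ, Z), mul(add(SSZ, mul(Z, SSSZ)), add(SZ, Z)))))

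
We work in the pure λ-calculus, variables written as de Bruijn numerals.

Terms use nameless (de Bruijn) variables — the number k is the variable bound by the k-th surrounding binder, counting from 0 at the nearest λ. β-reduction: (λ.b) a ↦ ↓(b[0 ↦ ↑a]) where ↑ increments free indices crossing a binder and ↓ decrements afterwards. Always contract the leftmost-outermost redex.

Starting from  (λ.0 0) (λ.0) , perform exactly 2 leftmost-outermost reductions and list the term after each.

  start: (λ.0 0) (λ.0)
  step 1: (λ.0) (λ.0)
  step 2: λ.0

Answer: after 2 steps: λ.0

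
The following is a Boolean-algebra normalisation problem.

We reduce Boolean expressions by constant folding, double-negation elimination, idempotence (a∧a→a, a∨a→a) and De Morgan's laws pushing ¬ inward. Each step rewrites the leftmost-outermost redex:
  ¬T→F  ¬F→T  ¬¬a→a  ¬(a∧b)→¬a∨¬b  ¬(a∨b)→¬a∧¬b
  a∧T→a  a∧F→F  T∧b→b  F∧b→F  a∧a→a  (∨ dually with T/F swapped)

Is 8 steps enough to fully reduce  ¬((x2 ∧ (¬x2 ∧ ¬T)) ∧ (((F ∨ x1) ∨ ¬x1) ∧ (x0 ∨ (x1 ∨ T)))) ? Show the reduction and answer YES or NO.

Answer: YES — reaches normal form T in 8 ≤ 8 steps

Working:
  start: ¬((x2 ∧ (¬x2 ∧ ¬T)) ∧ (((F ∨ x1) ∨ ¬x1) ∧ (x0 ∨ (x1 ∨ T))))
  →1  ¬(x2 ∧ (¬x2 ∧ ¬T)) ∨ ¬(((F ∨ x1) ∨ ¬x1) ∧ (x0 ∨ (x1 ∨ T)))
  →2  (¬x2 ∨ ¬(¬x2 ∧ ¬T)) ∨ ¬(((F ∨ x1) ∨ ¬x1) ∧ (x0 ∨ (x1 ∨ T)))
  →3  (¬x2 ∨ (¬¬x2 ∨ ¬¬T)) ∨ ¬(((F ∨ x1) ∨ ¬x1) ∧ (x0 ∨ (x1 ∨ T)))
  →4  (¬x2 ∨ (x2 ∨ ¬¬T)) ∨ ¬(((F ∨ x1) ∨ ¬x1) ∧ (x0 ∨ (x1 ∨ T)))
  →5  (¬x2 ∨ (x2 ∨ T)) ∨ ¬(((F ∨ x1) ∨ ¬x1) ∧ (x0 ∨ (x1 ∨ T)))
  →6  (¬x2 ∨ T) ∨ ¬(((F ∨ x1) ∨ ¬x1) ∧ (x0 ∨ (x1 ∨ T)))
  →7  T ∨ ¬(((F ∨ x1) ∨ ¬x1) ∧ (x0 ∨ (x1 ∨ T)))
  →8  T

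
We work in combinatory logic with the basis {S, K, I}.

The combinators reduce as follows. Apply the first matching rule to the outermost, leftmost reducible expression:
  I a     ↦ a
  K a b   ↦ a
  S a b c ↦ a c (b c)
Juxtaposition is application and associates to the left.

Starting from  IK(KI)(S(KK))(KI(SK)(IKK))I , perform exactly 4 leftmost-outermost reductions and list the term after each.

Answer: after 4 steps: I

Reduction:
  start: IK(KI)(S(KK))(KI(SK)(IKK))I
  →1  K(KI)(S(KK))(KI(SK)(IKK))I
  →2  KI(KI(SK)(IKK))I
  →3  II
  →4  I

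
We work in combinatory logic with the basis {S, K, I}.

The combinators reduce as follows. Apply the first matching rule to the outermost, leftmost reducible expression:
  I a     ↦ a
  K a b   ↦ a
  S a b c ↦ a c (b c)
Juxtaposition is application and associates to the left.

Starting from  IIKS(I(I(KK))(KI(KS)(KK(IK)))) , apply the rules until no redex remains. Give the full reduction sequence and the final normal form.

  start: IIKS(I(I(KK))(KI(KS)(KK(IK))))
  →1  IKS(I(I(KK))(KI(KS)(KK(IK))))
  →2  KS(I(I(KK))(KI(KS)(KK(IK))))
  →3  S

Answer: normal form = S  (in 3 steps)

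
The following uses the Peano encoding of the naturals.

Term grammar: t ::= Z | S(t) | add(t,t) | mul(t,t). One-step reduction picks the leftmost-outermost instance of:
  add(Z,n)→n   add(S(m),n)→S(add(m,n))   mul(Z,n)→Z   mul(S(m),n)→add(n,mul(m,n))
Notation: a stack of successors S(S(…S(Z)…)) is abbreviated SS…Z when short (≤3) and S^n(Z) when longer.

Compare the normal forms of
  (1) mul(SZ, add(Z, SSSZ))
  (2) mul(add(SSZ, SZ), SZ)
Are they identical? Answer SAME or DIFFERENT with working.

Term A:
  start: mul(SZ, add(Z, SSSZ))
  [1] add(add(Z, SSSZ), mul(Z, add(Z, SSSZ)))
  [2] add(SSSZ, mul(Z, add(Z, SSSZ)))
  [3] S(add(SSZ, mul(Z, add(Z, SSSZ))))
  [4] S(S(add(SZ, mul(Z, add(Z, SSSZ)))))
  [5] S(S(S(add(Z, mul(Z, add(Z, SSSZ))))))
  [6] S(S(S(mul(Z, add(Z, SSSZ)))))
  [7] SSSZ

Term B:
  start: mul(add(SSZ, SZ), SZ)
  [1] mul(S(add(SZ, SZ)), SZ)
  [2] add(SZ, mul(add(SZ, SZ), SZ))
  [3] S(add(Z, mul(add(SZ, SZ), SZ)))
  [4] S(mul(add(SZ, SZ), SZ))
  [5] S(mul(S(add(Z, SZ)), SZ))
  [6] S(add(SZ, mul(add(Z, SZ), SZ)))
  [7] S(S(add(Z, mul(add(Z, SZ), SZ))))
  [8] S(S(mul(add(Z, SZ), SZ)))
  [9] S(S(mul(SZ, SZ)))
  [10] S(S(add(SZ, mul(Z, SZ))))
  [11] S(S(S(add(Z, mul(Z, SZ)))))
  [12] S(S(S(mul(Z, SZ))))
  [13] SSSZ

Answer: SAME — A ⇓ SSSZ, B ⇓ SSSZ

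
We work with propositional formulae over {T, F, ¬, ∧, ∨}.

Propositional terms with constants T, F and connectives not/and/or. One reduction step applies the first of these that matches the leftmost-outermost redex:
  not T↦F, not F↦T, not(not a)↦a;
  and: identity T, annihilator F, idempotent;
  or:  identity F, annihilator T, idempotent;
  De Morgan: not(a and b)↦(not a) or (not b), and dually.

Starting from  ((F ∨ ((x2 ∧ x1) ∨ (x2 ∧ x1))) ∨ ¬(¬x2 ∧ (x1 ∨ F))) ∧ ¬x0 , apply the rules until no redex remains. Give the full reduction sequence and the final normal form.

  start: ((F ∨ ((x2 ∧ x1) ∨ (x2 ∧ x1))) ∨ ¬(¬x2 ∧ (x1 ∨ F))) ∧ ¬x0
  step 1: (((x2 ∧ x1) ∨ (x2 ∧ x1)) ∨ ¬(¬x2 ∧ (x1 ∨ F))) ∧ ¬x0
  step 2: ((x2 ∧ x1) ∨ ¬(¬x2 ∧ (x1 ∨ F))) ∧ ¬x0
  step 3: ((x2 ∧ x1) ∨ (¬¬x2 ∨ ¬(x1 ∨ F))) ∧ ¬x0
  step 4: ((x2 ∧ x1) ∨ (x2 ∨ ¬(x1 ∨ F))) ∧ ¬x0
  step 5: ((x2 ∧ x1) ∨ (x2 ∨ (¬x1 ∧ ¬F))) ∧ ¬x0
  step 6: ((x2 ∧ x1) ∨ (x2 ∨ (¬x1 ∧ T))) ∧ ¬x0
  step 7: ((x2 ∧ x1) ∨ (x2 ∨ ¬x1)) ∧ ¬x0

Answer: normal form = ((x2 ∧ x1) ∨ (x2 ∨ ¬x1)) ∧ ¬x0  (in 7 steps)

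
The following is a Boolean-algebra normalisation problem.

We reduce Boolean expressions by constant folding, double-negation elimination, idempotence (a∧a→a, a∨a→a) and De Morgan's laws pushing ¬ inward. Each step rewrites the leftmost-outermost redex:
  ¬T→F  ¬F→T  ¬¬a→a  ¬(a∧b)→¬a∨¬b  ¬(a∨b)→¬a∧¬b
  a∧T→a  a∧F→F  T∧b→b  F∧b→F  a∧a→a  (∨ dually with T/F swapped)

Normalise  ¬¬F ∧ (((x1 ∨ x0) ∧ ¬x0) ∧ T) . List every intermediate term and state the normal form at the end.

Answer: normal form = F  (in 2 steps)

Reduction:
  start: ¬¬F ∧ (((x1 ∨ x0) ∧ ¬x0) ∧ T)
  step 1: F ∧ (((x1 ∨ x0) ∧ ¬x0) ∧ T)
  step 2: F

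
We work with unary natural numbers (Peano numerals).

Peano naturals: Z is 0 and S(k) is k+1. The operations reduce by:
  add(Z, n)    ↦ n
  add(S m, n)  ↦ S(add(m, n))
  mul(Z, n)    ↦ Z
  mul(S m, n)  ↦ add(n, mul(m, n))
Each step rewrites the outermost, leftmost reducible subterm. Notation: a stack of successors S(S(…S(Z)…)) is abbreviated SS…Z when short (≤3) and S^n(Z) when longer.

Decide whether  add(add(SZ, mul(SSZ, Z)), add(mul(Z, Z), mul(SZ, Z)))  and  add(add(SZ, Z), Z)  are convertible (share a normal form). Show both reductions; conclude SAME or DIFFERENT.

Term A:
  start: add(add(SZ, mul(SSZ, Z)), add(mul(Z, Z), mul(SZ, Z)))
  [1] add(S(add(Z, mul(SSZ, Z))), add(mul(Z, Z), mul(SZ, Z)))
  [2] S(add(add(Z, mul(SSZ, Z)), add(mul(Z, Z), mul(SZ, Z))))
  [3] S(add(mul(SSZ, Z), add(mul(Z, Z), mul(SZ, Z))))
  [4] S(add(add(Z, mul(SZ, Z)), add(mul(Z, Z), mul(SZ, Z))))
  [5] S(add(mul(SZ, Z), add(mul(Z, Z), mul(SZ, Z))))
  [6] S(add(add(Z, mul(Z, Z)), add(mul(Z, Z), mul(SZ, Z))))
  [7] S(add(mul(Z, Z), add(mul(Z, Z), mul(SZ, Z))))
  [8] S(add(Z, add(mul(Z, Z), mul(SZ, Z))))
  [9] S(add(mul(Z, Z), mul(SZ, Z)))
  [10] S(add(Z, mul(SZ, Z)))
  [11] S(mul(SZ, Z))
  [12] S(add(Z, mul(Z, Z)))
  [13] S(mul(Z, Z))
  [14] SZ

Term B:
  start: add(add(SZ, Z), Z)
  [1] add(S(add(Z, Z)), Z)
  [2] S(add(add(Z, Z), Z))
  [3] S(add(Z, Z))
  [4] SZ

Answer: SAME — A ⇓ SZ, B ⇓ SZ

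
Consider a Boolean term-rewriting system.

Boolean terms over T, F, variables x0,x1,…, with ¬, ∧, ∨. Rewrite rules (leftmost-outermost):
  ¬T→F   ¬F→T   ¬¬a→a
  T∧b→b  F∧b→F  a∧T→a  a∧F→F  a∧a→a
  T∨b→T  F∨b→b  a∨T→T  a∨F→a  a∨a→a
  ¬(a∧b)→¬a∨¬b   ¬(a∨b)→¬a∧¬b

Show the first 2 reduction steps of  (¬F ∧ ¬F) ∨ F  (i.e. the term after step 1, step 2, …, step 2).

Answer: after 2 steps: ¬F

Working:
  start: (¬F ∧ ¬F) ∨ F
  step 1: ¬F ∧ ¬F
  step 2: ¬F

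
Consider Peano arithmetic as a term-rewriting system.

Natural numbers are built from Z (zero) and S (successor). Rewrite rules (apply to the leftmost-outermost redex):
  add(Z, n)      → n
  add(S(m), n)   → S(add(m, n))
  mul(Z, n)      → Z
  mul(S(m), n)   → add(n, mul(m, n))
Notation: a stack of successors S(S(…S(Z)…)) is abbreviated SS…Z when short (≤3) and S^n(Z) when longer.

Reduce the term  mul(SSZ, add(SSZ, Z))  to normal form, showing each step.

  start: mul(SSZ, add(SSZ, Z))
  step 1: add(add(SSZ, Z), mul(SZ, add(SSZ, Z)))
  step 2: add(S(add(SZ, Z)), mul(SZ, add(SSZ, Z)))
  step 3: S(add(add(SZ, Z), mul(SZ, add(SSZ, Z))))
  step 4: S(add(S(add(Z, Z)), mul(SZ, add(SSZ, Z))))
  step 5: S(S(add(add(Z, Z), mul(SZ, add(SSZ, Z)))))
  step 6: S(S(add(Z, mul(SZ, add(SSZ, Z)))))
  step 7: S(S(mul(SZ, add(SSZ, Z))))
  step 8: S(S(add(add(SSZ, Z), mul(Z, add(SSZ, Z)))))
  step 9: S(S(add(S(add(SZ, Z)), mul(Z, add(SSZ, Z)))))
  step 10: S(S(S(add(add(SZ, Z), mul(Z, add(SSZ, Z))))))
  step 11: S(S(S(add(S(add(Z, Z)), mul(Z, add(SSZ, Z))))))
  step 12: S(S(S(S(add(add(Z, Z), mul(Z, add(SSZ, Z)))))))
  step 13: S(S(S(S(add(Z, mul(Z, add(SSZ, Z)))))))
  step 14: S(S(S(S(mul(Z, add(SSZ, Z))))))
  step 15: S^4(Z)

Answer: normal form = S^4(Z)  (in 15 steps)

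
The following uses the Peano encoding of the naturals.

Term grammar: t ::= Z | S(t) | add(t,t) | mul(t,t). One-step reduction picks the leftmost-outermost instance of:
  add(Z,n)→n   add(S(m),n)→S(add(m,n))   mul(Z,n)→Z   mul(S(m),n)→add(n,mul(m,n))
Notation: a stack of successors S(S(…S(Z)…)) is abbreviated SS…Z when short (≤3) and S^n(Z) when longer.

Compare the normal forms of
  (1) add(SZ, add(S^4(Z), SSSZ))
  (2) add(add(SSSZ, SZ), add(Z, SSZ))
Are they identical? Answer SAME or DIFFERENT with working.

Term A:
  start: add(SZ, add(S^4(Z), SSSZ))
  →1  S(add(Z, add(S^4(Z), SSSZ)))
  →2  S(add(S^4(Z), SSSZ))
  →3  S(S(add(SSSZ, SSSZ)))
  →4  S(S(S(add(SSZ, SSSZ))))
  →5  S(S(S(S(add(SZ, SSSZ)))))
  →6  S(S(S(S(S(add(Z, SSSZ))))))
  →7  S^8(Z)

Term B:
  start: add(add(SSSZ, SZ), add(Z, SSZ))
  →1  add(S(add(SSZ, SZ)), add(Z, SSZ))
  →2  S(add(add(SSZ, SZ), add(Z, SSZ)))
  →3  S(add(S(add(SZ, SZ)), add(Z, SSZ)))
  →4  S(S(add(add(SZ, SZ), add(Z, SSZ))))
  →5  S(S(add(S(add(Z, SZ)), add(Z, SSZ))))
  →6  S(S(S(add(add(Z, SZ), add(Z, SSZ)))))
  →7  S(S(S(add(SZ, add(Z, SSZ)))))
  →8  S(S(S(S(add(Z, add(Z, SSZ))))))
  →9  S(S(S(S(add(Z, SSZ)))))
  →10  S^6(Z)

Answer: DIFFERENT — A ⇓ S^8(Z), B ⇓ S^6(Z)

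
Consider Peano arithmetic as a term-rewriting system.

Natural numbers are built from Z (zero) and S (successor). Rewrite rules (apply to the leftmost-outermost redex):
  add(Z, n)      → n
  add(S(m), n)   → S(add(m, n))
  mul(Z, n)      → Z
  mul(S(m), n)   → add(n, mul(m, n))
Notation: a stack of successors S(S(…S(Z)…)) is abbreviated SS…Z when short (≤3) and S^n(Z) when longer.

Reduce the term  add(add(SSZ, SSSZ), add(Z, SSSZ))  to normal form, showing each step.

Answer: normal form = S^8(Z)  (in 10 steps)

Derivation:
  start: add(add(SSZ, SSSZ), add(Z, SSSZ))
  →1  add(S(add(SZ, SSSZ)), add(Z, SSSZ))
  →2  S(add(add(SZ, SSSZ), add(Z, SSSZ)))
  →3  S(add(S(add(Z, SSSZ)), add(Z, SSSZ)))
  →4  S(S(add(add(Z, SSSZ), add(Z, SSSZ))))
  →5  S(S(add(SSSZ, add(Z, SSSZ))))
  →6  S(S(S(add(SSZ, add(Z, SSSZ)))))
  →7  S(S(S(S(add(SZ, add(Z, SSSZ))))))
  →8  S(S(S(S(S(add(Z, add(Z, SSSZ)))))))
  →9  S(S(S(S(S(add(Z, SSSZ))))))
  →10  S^8(Z)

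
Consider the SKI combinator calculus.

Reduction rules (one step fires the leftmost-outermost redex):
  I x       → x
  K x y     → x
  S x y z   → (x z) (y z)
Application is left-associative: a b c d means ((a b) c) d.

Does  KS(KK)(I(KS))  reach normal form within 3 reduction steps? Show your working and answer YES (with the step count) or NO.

Answer: YES — reaches normal form S(KS) in 2 ≤ 3 steps

Derivation:
  start: KS(KK)(I(KS))
  step 1: S(I(KS))
  step 2: S(KS)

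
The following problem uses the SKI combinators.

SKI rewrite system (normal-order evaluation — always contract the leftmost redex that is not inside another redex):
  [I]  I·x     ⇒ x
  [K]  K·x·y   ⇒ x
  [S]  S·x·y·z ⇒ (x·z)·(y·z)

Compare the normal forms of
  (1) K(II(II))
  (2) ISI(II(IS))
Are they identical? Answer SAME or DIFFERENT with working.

Answer: DIFFERENT — A ⇓ KI, B ⇓ SIS

Working:
Term A:
  start: K(II(II))
  →1  K(I(II))
  →2  K(II)
  →3  KI

Term B:
  start: ISI(II(IS))
  →1  SI(II(IS))
  →2  SI(I(IS))
  →3  SI(IS)
  →4  SIS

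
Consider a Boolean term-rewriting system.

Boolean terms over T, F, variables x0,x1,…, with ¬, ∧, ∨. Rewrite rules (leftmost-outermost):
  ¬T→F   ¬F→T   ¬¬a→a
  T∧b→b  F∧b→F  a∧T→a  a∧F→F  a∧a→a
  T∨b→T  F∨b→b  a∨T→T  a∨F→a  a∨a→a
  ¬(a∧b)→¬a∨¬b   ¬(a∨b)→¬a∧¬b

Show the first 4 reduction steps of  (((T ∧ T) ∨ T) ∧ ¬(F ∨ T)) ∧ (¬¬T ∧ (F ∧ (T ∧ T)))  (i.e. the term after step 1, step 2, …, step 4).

Answer: after 4 steps: (T ∧ ¬T) ∧ (¬¬T ∧ (F ∧ (T ∧ T)))

Working:
  start: (((T ∧ T) ∨ T) ∧ ¬(F ∨ T)) ∧ (¬¬T ∧ (F ∧ (T ∧ T)))
  [1] (T ∧ ¬(F ∨ T)) ∧ (¬¬T ∧ (F ∧ (T ∧ T)))
  [2] ¬(F ∨ T) ∧ (¬¬T ∧ (F ∧ (T ∧ T)))
  [3] (¬F ∧ ¬T) ∧ (¬¬T ∧ (F ∧ (T ∧ T)))
  [4] (T ∧ ¬T) ∧ (¬¬T ∧ (F ∧ (T ∧ T)))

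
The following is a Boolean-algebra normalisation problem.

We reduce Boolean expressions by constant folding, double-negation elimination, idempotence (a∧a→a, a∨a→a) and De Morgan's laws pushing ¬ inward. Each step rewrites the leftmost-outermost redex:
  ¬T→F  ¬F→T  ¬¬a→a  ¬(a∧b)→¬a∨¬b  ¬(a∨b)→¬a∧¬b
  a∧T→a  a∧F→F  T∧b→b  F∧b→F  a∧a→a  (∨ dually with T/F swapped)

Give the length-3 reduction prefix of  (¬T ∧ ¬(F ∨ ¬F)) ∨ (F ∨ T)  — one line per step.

Answer: after 3 steps: F ∨ T

Working:
  start: (¬T ∧ ¬(F ∨ ¬F)) ∨ (F ∨ T)
  [1] (F ∧ ¬(F ∨ ¬F)) ∨ (F ∨ T)
  [2] F ∨ (F ∨ T)
  [3] F ∨ T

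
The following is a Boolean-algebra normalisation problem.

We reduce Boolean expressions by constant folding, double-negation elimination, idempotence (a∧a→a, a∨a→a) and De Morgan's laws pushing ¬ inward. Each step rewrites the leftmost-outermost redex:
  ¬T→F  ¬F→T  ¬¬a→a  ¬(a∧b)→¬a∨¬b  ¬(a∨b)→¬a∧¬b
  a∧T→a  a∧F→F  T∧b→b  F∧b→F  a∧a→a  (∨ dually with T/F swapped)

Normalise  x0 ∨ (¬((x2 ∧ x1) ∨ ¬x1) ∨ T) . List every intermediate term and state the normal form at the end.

  start: x0 ∨ (¬((x2 ∧ x1) ∨ ¬x1) ∨ T)
  →1  x0 ∨ T
  →2  T

Answer: normal form = T  (in 2 steps)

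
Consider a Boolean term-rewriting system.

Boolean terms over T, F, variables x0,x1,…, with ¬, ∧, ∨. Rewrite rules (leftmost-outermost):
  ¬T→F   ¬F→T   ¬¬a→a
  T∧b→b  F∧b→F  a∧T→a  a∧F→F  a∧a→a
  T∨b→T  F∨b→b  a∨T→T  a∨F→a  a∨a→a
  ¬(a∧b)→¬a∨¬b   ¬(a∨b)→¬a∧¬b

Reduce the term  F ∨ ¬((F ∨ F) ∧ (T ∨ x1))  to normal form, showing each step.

Answer: normal form = T  (in 6 steps)

Derivation:
  start: F ∨ ¬((F ∨ F) ∧ (T ∨ x1))
  →1  ¬((F ∨ F) ∧ (T ∨ x1))
  →2  ¬(F ∨ F) ∨ ¬(T ∨ x1)
  →3  (¬F ∧ ¬F) ∨ ¬(T ∨ x1)
  →4  ¬F ∨ ¬(T ∨ x1)
  →5  T ∨ ¬(T ∨ x1)
  →6  T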